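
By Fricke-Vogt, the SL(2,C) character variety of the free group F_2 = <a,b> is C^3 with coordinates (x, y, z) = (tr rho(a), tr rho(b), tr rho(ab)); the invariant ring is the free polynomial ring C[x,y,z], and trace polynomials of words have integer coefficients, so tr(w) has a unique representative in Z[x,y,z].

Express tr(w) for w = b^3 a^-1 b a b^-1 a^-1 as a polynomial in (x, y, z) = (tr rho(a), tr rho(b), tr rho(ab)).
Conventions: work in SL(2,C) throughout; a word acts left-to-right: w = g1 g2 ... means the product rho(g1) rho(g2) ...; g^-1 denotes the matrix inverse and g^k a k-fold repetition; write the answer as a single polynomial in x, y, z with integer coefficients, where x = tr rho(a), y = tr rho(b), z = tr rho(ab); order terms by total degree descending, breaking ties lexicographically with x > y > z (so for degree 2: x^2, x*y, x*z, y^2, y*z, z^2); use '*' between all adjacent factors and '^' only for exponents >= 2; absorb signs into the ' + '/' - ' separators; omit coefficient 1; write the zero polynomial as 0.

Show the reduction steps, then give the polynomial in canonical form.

tr(b a b) = tr(b) * tr(a b) - tr(a) = y*z - x
next, tr(b a b^2) = tr(b) * tr(b a b) - tr(b a) = y^2*z - x*y - z
tr(a b a b) = tr(a b) * tr(a b) - tr(1)   [split at repeated a] = z^2 - 2
next, tr(a b a) = tr(a) * tr(b a) - tr(b) = x*z - y
tr(b a b^2 a) = tr(b) * tr(a b a b) - tr(a b a) = y*z^2 - x*z - y
next, tr(b^2 a^-1 b a) = tr(b a b^2) * tr(a) - tr(b a b^2 a) = x*y^2*z - x^2*y - y*z^2 + y
tr(b^2) = tr(b) * tr(b) - tr(1) = y^2 - 2
and tr(b^3) = tr(b) * tr(b^2) - tr(b) = y^3 - 3*y
and tr(a^2 b^3) = tr(a) * tr(b^3 a) - tr(b^3) = x*y^2*z - x^2*y - y^3 - x*z + 3*y
tr(a^2) = tr(a) * tr(a) - tr(1) = x^2 - 2
tr(a^2 b^2) = tr(b) * tr(a^2 b) - tr(a^2) = x*y*z - x^2 - y^2 + 2
and tr(a b^4 a) = tr(b) * tr(a^2 b^3) - tr(a^2 b^2) = x*y^3*z - x^2*y^2 - y^4 - 2*x*y*z + x^2 + 4*y^2 - 2
next, tr(b a b a b^2) = tr(b) * tr(b a b a b) - tr(b a b a) = y^2*z^2 - x*y*z - y^2 - z^2 + 2
tr(a b^4 a b) = tr(b) * tr(b a b a b^2) - tr(b a b a b) = y^3*z^2 - x*y^2*z - y^3 - 2*y*z^2 + x*z + 3*y
next, tr(b a b^-1 a b^3) = tr(a b^4 a) * tr(b) - tr(a b^4 a b) = x*y^4*z - x^2*y^3 - y^5 - y^3*z^2 - x*y^2*z + x^2*y + 5*y^3 + 2*y*z^2 - x*z - 5*y
tr(b^3 a b) = tr(b) * tr(b a b^2) - tr(b a b) = y^3*z - x*y^2 - 2*y*z + x
tr(a b^3 a b a) = tr(a) * tr(b^3 a b a) - tr(b^3 a b) = x*y^2*z^2 - x^2*y*z - y^3*z - x*z^2 + 2*y*z + x
and tr(a b a b a b) = tr(b a) * tr(b a b a) - tr(b^-1 a^-1)   [split at repeated b] = z^3 - 3*z
next, tr(a b a b a) = tr(a) * tr(b a b a) - tr(b a b) = x*z^2 - y*z - x
tr(a b a b a b^2) = tr(b) * tr(a b a b a b) - tr(a b a b a) = y*z^3 - x*z^2 - 2*y*z + x
tr(a b^3 a b a b) = tr(b) * tr(a b a b a b^2) - tr(a b a b a b) = y^2*z^3 - x*y*z^2 - 2*y^2*z - z^3 + x*y + 3*z
and tr(b a b^-1 a b^3 a) = tr(a b^3 a b a) * tr(b) - tr(a b^3 a b a b) = x*y^3*z^2 - x^2*y^2*z - y^4*z - y^2*z^3 + 4*y^2*z + z^3 - 3*z
tr(b^3 a^-1 b a b^-1 a) = tr(b a b^-1 a b^3) * tr(a) - tr(b a b^-1 a b^3 a) = x^2*y^4*z - x^3*y^3 - x*y^5 - 2*x*y^3*z^2 + y^4*z + y^2*z^3 + x^3*y + 5*x*y^3 + 2*x*y*z^2 - x^2*z - 4*y^2*z - z^3 - 5*x*y + 3*z
tr(b^3 a^-1 b a b^-1 a^-1) = tr(b^3 a^-1 b a b^-1) * tr(a) - tr(b^3 a^-1 b a b^-1 a) = -x^2*y^4*z + x^3*y^3 + x*y^5 + 2*x*y^3*z^2 + x^2*y^2*z - y^4*z - y^2*z^3 - 2*x^3*y - 5*x*y^3 - 3*x*y*z^2 + x^2*z + 4*y^2*z + z^3 + 6*x*y - 3*z

-x^2*y^4*z + x^3*y^3 + x*y^5 + 2*x*y^3*z^2 + x^2*y^2*z - y^4*z - y^2*z^3 - 2*x^3*y - 5*x*y^3 - 3*x*y*z^2 + x^2*z + 4*y^2*z + z^3 + 6*x*y - 3*z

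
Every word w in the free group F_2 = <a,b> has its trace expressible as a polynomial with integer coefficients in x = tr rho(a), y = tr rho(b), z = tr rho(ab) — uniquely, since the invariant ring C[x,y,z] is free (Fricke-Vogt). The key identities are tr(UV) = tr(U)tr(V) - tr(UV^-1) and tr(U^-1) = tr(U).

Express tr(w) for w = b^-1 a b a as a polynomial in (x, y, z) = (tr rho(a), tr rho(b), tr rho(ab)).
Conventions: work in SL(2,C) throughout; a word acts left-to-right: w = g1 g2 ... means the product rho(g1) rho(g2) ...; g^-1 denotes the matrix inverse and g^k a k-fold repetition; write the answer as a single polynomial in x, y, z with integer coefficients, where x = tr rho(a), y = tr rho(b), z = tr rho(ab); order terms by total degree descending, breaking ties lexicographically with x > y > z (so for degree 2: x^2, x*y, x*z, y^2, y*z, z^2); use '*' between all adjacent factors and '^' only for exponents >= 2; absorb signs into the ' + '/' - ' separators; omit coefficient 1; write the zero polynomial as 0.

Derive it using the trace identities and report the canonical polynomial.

tr(a b a) = tr(a) * tr(b a) - tr(b)  (reduce the a square) = x*z - y
tr(a b a b) = tr(a b) * tr(a b) - tr(1)  (split on a) = z^2 - 2
tr(b^-1 a b a) = tr(a b a) * tr(b) - tr(a b a b)  (eliminate b^-1) = x*y*z - y^2 - z^2 + 2

x*y*z - y^2 - z^2 + 2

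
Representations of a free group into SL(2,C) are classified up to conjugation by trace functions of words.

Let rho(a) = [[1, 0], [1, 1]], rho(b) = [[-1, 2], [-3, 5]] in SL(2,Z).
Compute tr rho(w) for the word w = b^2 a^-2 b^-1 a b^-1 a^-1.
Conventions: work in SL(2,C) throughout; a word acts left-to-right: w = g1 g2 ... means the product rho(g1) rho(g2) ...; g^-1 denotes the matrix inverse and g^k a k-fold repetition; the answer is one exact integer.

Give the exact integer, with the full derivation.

-50

rho(b) = [[-1, 2], [-3, 5]]
... * rho(b) = [[-1, 2], [-3, 5]]  ->  [[-5, 8], [-12, 19]]
... * rho(a^-1) = [[1, 0], [-1, 1]]  ->  [[-13, 8], [-31, 19]]
... * rho(a^-1) = [[1, 0], [-1, 1]]  ->  [[-21, 8], [-50, 19]]
... * rho(b^-1) = [[5, -2], [3, -1]]  ->  [[-81, 34], [-193, 81]]
... * rho(a) = [[1, 0], [1, 1]]  ->  [[-47, 34], [-112, 81]]
... * rho(b^-1) = [[5, -2], [3, -1]]  ->  [[-133, 60], [-317, 143]]
... * rho(a^-1) = [[1, 0], [-1, 1]]  ->  [[-193, 60], [-460, 143]]
tr = -193 + 143 = -50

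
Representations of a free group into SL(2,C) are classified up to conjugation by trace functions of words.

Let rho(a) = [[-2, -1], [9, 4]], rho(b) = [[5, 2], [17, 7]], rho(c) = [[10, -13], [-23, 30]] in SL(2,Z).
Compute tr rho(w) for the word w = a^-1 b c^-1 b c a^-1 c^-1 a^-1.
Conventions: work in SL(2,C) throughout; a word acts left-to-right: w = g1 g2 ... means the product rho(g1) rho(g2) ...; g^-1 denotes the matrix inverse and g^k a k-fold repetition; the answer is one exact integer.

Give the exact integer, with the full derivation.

rho(a^-1) = [[4, 1], [-9, -2]]
... * rho(b) = [[5, 2], [17, 7]]  ->  [[37, 15], [-79, -32]]
... * rho(c^-1) = [[30, 13], [23, 10]]  ->  [[1455, 631], [-3106, -1347]]
... * rho(b) = [[5, 2], [17, 7]]  ->  [[18002, 7327], [-38429, -15641]]
... * rho(c) = [[10, -13], [-23, 30]]  ->  [[11499, -14216], [-24547, 30347]]
... * rho(a^-1) = [[4, 1], [-9, -2]]  ->  [[173940, 39931], [-371311, -85241]]
... * rho(c^-1) = [[30, 13], [23, 10]]  ->  [[6136613, 2660530], [-13099873, -5679453]]
... * rho(a^-1) = [[4, 1], [-9, -2]]  ->  [[601682, 815553], [-1284415, -1740967]]
tr = 601682 + -1740967 = -1139285

-1139285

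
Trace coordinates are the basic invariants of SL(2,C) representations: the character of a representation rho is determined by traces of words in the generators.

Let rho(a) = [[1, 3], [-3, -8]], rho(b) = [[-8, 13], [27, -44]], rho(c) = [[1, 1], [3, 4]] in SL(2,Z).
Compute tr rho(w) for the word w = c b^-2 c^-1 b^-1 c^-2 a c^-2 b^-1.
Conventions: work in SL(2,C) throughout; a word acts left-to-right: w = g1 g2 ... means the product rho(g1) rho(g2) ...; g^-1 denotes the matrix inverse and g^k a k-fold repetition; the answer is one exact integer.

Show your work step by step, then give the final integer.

rho(c) = [[1, 1], [3, 4]]
... * rho(b^-1) = [[-44, -13], [-27, -8]]  ->  [[-71, -21], [-240, -71]]
... * rho(b^-1) = [[-44, -13], [-27, -8]]  ->  [[3691, 1091], [12477, 3688]]
... * rho(c^-1) = [[4, -1], [-3, 1]]  ->  [[11491, -2600], [38844, -8789]]
... * rho(b^-1) = [[-44, -13], [-27, -8]]  ->  [[-435404, -128583], [-1471833, -434660]]
... * rho(c^-1) = [[4, -1], [-3, 1]]  ->  [[-1355867, 306821], [-4583352, 1037173]]
... * rho(c^-1) = [[4, -1], [-3, 1]]  ->  [[-6343931, 1662688], [-21444927, 5620525]]
... * rho(a) = [[1, 3], [-3, -8]]  ->  [[-11331995, -32333297], [-38306502, -109298981]]
... * rho(c^-1) = [[4, -1], [-3, 1]]  ->  [[51671911, -21001302], [174670935, -70992479]]
... * rho(c^-1) = [[4, -1], [-3, 1]]  ->  [[269691550, -72673213], [911661177, -245663414]]
... * rho(b^-1) = [[-44, -13], [-27, -8]]  ->  [[-9904251449, -2924604446], [-33480179610, -9886287989]]
tr = -9904251449 + -9886287989 = -19790539438

-19790539438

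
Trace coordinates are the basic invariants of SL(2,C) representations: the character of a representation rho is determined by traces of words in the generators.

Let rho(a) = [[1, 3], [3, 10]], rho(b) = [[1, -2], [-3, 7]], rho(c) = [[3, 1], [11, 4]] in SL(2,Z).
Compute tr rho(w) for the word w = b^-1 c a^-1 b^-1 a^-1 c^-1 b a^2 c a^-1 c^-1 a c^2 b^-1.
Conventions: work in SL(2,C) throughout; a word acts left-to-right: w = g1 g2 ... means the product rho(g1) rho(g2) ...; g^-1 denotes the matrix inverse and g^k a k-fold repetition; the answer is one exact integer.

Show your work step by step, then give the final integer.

-13835455382962

rho(b^-1) = [[7, 2], [3, 1]]
... * rho(c) = [[3, 1], [11, 4]]  ->  [[43, 15], [20, 7]]
... * rho(a^-1) = [[10, -3], [-3, 1]]  ->  [[385, -114], [179, -53]]
... * rho(b^-1) = [[7, 2], [3, 1]]  ->  [[2353, 656], [1094, 305]]
... * rho(a^-1) = [[10, -3], [-3, 1]]  ->  [[21562, -6403], [10025, -2977]]
... * rho(c^-1) = [[4, -1], [-11, 3]]  ->  [[156681, -40771], [72847, -18956]]
... * rho(b) = [[1, -2], [-3, 7]]  ->  [[278994, -598759], [129715, -278386]]
... * rho(a) = [[1, 3], [3, 10]]  ->  [[-1517283, -5150608], [-705443, -2394715]]
... * rho(a) = [[1, 3], [3, 10]]  ->  [[-16969107, -56057929], [-7889588, -26063479]]
... * rho(c) = [[3, 1], [11, 4]]  ->  [[-667544540, -241200823], [-310367033, -112143504]]
... * rho(a^-1) = [[10, -3], [-3, 1]]  ->  [[-5951842931, 1761432797], [-2767239818, 818957595]]
... * rho(c^-1) = [[4, -1], [-11, 3]]  ->  [[-43183132491, 11236141322], [-20077492817, 5224112603]]
... * rho(a) = [[1, 3], [3, 10]]  ->  [[-9474708525, -17187984253], [-4405155008, -7991352421]]
... * rho(c) = [[3, 1], [11, 4]]  ->  [[-217491952358, -78226645537], [-101120341655, -36370564692]]
... * rho(c) = [[3, 1], [11, 4]]  ->  [[-1512968957981, -530398534506], [-703437236577, -246602600423]]
... * rho(b^-1) = [[7, 2], [3, 1]]  ->  [[-12181978309385, -3556336450468], [-5663868457308, -1653477073577]]
tr = -12181978309385 + -1653477073577 = -13835455382962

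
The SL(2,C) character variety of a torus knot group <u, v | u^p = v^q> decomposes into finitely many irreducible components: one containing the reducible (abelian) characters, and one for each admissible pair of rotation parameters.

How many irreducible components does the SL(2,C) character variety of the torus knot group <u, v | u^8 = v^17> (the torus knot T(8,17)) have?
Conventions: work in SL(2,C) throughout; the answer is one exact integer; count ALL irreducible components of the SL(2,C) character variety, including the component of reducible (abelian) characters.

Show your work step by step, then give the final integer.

For T(8,17): irreducibility forces the central element u^8 = v^17 to one of +I, -I.
This locks tr(u) to 2*cos(pi*alpha/8), alpha in 1..7, and tr(v) to 2*cos(pi*beta/17), beta in 1..16, on each component of irreducible characters.
Consistency of u^8 = (-1)^alpha I with v^17 = (-1)^beta I forces alpha = beta (mod 2).
Counting: 4 odd alphas x 8 odd betas + 3 even alphas x 8 even betas = 32 + 24 = 56.
That is 56 components of irreducible characters, and with the reducible (abelian) component the total is 57.

57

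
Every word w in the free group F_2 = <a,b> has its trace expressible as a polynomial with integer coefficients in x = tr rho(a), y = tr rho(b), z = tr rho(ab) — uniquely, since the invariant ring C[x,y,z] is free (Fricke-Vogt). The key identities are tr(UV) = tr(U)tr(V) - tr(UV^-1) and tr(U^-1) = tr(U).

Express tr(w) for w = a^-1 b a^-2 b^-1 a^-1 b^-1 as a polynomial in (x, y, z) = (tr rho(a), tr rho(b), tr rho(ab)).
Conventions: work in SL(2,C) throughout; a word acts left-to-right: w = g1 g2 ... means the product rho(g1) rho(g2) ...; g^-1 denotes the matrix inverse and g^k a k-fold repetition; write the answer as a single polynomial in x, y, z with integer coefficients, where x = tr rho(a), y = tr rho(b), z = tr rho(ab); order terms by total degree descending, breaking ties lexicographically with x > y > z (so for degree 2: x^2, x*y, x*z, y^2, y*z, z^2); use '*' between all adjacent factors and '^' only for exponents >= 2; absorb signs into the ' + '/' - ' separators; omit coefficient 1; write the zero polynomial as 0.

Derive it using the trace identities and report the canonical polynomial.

x^2*y*z^2 - x*y^2*z - x*z^3 - x^2*y + 2*x*z + y

tr(a^-1) = tr(a) = x
tr(a^-2) = tr(a^-1) tr(a) - tr(1) = x^2 - 2
tr(b a b) = tr(b) tr(a b) - tr(a) = y*z - x
tr(b a b a) = tr(a b) tr(a b) - tr(1)   [split at repeated a] = z^2 - 2
tr(a b a^-1 b) = tr(b a b) tr(a) - tr(b a b a) = x*y*z - x^2 - z^2 + 2
tr(a^-1 b^-1 a b) = tr(a b a^-1) tr(b) - tr(a b a^-1 b) = -x*y*z + x^2 + y^2 + z^2 - 2
tr(b a^-2 b^-1 a) = tr(a^-1 b^-1 a b) tr(a) - tr(a^-1 b^-1 a b a) = -x^2*y*z + x^3 + x*y^2 + x*z^2 - 3*x
tr(a^-1 b a^-2 b^-1) = tr(b a^-2 b^-1) tr(a) - tr(b a^-2 b^-1 a) = x^2*y*z - x*y^2 - x*z^2 + x
tr(b a^-1) = tr(b) tr(a) - tr(b a) = x*y - z
tr(a^-2 b) = tr(b a^-1) tr(a) - tr(b) = x^2*y - x*z - y
tr(a^-1 b a^-2) = tr(a^-2 b) tr(a) - tr(a^-2 b a) = x^3*y - x^2*z - 2*x*y + z
tr(b^-1 a^-1 b a^-2 b^-1) = tr(a^-1 b a^-2 b^-1) tr(b) - tr(a^-1 b a^-2) = x^2*y^2*z - x^3*y - x*y^3 - x*y*z^2 + x^2*z + 3*x*y - z
tr(b a^2) = tr(a) tr(b a) - tr(b) = x*z - y
tr(a^2 b a) = tr(a) tr(b a^2) - tr(b a) = x^2*z - x*y - z
tr(a^2 b a b) = tr(a) tr(b a b a) - tr(b a b) = x*z^2 - y*z - x
tr(a b a b^-1 a) = tr(a^2 b a) tr(b) - tr(a^2 b a b) = x^2*y*z - x*y^2 - x*z^2 + x
tr(a b a b a b) = tr(a b a b) tr(a b) - tr(b a)   [split at repeated a] = z^3 - 3*z
tr(a b a b^-1 a b) = tr(a b a b a) tr(b) - tr(a b a b a b) = x*y*z^2 - y^2*z - z^3 - x*y + 3*z
tr(b^-1 a b^-1 a b a) = tr(a b a b^-1 a) tr(b) - tr(a b a b^-1 a b) = x^2*y^2*z - x*y^3 - 2*x*y*z^2 + y^2*z + z^3 + 2*x*y - 3*z
tr(a^-1 b^-1 a b^-1 a b) = tr(b^-1 a b^-1 a b) tr(a) - tr(b^-1 a b^-1 a b a) = -x^2*y^2*z + x^3*y + x*y^3 + 2*x*y*z^2 - x^2*z - y^2*z - z^3 - 3*x*y + 3*z
tr(b a^-2 b^-1 a b^-1 a) = tr(a^-1 b^-1 a b^-1 a b) tr(a) - tr(a^-1 b^-1 a b^-1 a b a) = -x^3*y^2*z + x^4*y + x^2*y^3 + 2*x^2*y*z^2 - x^3*z - x*y^2*z - x*z^3 - 4*x^2*y + 4*x*z + y
tr(b^-1 a^-1 b a^-2 b^-1 a) = tr(b a^-2 b^-1 a b^-1) tr(a) - tr(b a^-2 b^-1 a b^-1 a) = x^3*y^2*z - x^4*y - x^2*y^3 - 2*x^2*y*z^2 + x^3*z + x*y^2*z + x*z^3 + 4*x^2*y - 3*x*z - y
tr(a^-1 b a^-2 b^-1 a^-1 b^-1) = tr(b^-1 a^-1 b a^-2 b^-1) tr(a) - tr(b^-1 a^-1 b a^-2 b^-1 a) = x^2*y*z^2 - x*y^2*z - x*z^3 - x^2*y + 2*x*z + y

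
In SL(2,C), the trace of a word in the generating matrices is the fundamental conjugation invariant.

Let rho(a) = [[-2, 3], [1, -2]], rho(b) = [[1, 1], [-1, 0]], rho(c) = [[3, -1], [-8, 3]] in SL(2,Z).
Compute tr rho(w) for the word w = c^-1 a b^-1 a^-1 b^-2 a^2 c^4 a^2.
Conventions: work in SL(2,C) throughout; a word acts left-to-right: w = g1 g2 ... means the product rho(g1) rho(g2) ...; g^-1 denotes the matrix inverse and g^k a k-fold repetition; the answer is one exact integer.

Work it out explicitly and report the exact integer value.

23291828

rho(c^-1) = [[3, 1], [8, 3]]
... * rho(a) = [[-2, 3], [1, -2]]  ->  [[-5, 7], [-13, 18]]
... * rho(b^-1) = [[0, -1], [1, 1]]  ->  [[7, 12], [18, 31]]
... * rho(a^-1) = [[-2, -3], [-1, -2]]  ->  [[-26, -45], [-67, -116]]
... * rho(b^-1) = [[0, -1], [1, 1]]  ->  [[-45, -19], [-116, -49]]
... * rho(b^-1) = [[0, -1], [1, 1]]  ->  [[-19, 26], [-49, 67]]
... * rho(a) = [[-2, 3], [1, -2]]  ->  [[64, -109], [165, -281]]
... * rho(a) = [[-2, 3], [1, -2]]  ->  [[-237, 410], [-611, 1057]]
... * rho(c) = [[3, -1], [-8, 3]]  ->  [[-3991, 1467], [-10289, 3782]]
... * rho(c) = [[3, -1], [-8, 3]]  ->  [[-23709, 8392], [-61123, 21635]]
... * rho(c) = [[3, -1], [-8, 3]]  ->  [[-138263, 48885], [-356449, 126028]]
... * rho(c) = [[3, -1], [-8, 3]]  ->  [[-805869, 284918], [-2077571, 734533]]
... * rho(a) = [[-2, 3], [1, -2]]  ->  [[1896656, -2987443], [4889675, -7701779]]
... * rho(a) = [[-2, 3], [1, -2]]  ->  [[-6780755, 11664854], [-17481129, 30072583]]
tr = -6780755 + 30072583 = 23291828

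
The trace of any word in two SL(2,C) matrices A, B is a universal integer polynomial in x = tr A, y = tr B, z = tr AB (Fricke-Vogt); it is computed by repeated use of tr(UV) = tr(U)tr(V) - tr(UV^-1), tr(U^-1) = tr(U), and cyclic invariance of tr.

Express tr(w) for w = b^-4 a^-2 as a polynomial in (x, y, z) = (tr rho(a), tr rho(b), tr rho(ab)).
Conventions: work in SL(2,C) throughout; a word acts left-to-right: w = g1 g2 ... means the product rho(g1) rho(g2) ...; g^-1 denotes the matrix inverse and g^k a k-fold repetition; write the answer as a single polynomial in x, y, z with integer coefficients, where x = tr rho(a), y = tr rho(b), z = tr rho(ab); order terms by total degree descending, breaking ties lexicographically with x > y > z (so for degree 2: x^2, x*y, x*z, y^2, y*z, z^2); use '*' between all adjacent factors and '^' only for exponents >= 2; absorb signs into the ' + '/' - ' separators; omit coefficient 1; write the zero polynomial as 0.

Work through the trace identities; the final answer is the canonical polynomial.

tr(b^-1) = tr(b) = y
tr(b^-2) = tr(b^-1) * tr(b) - tr(1)   [inverse elimination on b] = y^2 - 2
tr(b^-3) = tr(b^-2) * tr(b) - tr(b^-1)   [inverse elimination on b] = y^3 - 3*y
tr(b^-1 a) = tr(a) * tr(b) - tr(a b)   [inverse elimination on b] = x*y - z
tr(a b^-2) = tr(b^-1 a) * tr(b) - tr(b^-1 a b)   [inverse elimination on b] = x*y^2 - y*z - x
tr(b^-3 a) = tr(a b^-2) * tr(b) - tr(a b^-1)   [inverse elimination on b] = x*y^3 - y^2*z - 2*x*y + z
tr(b^-3 a^-1) = tr(b^-3) * tr(a) - tr(b^-3 a)   [inverse elimination on a] = y^2*z - x*y - z
tr(b^-1 a^-2 b^-2) = tr(b^-3 a^-1) * tr(a) - tr(b^-3)   [inverse elimination on a] = x*y^2*z - x^2*y - y^3 - x*z + 3*y
tr(b^-2 a^-1) = tr(a^-1 b^-1) * tr(b) - tr(a^-1)   [inverse elimination on b] = y*z - x
tr(b^-1 a^-2 b^-1) = tr(b^-2 a^-1) * tr(a) - tr(b^-2)   [inverse elimination on a] = x*y*z - x^2 - y^2 + 2
tr(b^-4 a^-2) = tr(b^-1 a^-2 b^-2) * tr(b) - tr(b^-1 a^-2 b^-1)   [inverse elimination on b] = x*y^3*z - x^2*y^2 - y^4 - 2*x*y*z + x^2 + 4*y^2 - 2

x*y^3*z - x^2*y^2 - y^4 - 2*x*y*z + x^2 + 4*y^2 - 2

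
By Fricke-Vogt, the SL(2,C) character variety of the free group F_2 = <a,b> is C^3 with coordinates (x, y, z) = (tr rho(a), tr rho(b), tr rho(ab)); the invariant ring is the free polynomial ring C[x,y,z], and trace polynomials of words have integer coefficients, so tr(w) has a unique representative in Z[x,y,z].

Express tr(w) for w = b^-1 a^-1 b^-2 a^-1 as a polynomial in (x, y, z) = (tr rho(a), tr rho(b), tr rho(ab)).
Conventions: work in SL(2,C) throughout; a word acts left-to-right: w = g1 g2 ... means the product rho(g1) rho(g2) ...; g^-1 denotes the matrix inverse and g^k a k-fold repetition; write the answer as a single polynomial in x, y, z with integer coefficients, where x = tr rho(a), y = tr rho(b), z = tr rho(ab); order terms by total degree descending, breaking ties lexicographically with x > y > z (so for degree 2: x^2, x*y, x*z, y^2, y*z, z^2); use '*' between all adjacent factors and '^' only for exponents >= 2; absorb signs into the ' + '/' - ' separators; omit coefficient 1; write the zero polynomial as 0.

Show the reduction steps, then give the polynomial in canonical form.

y*z^2 - x*z - y

use: tr(b^-1) = tr(b) = y
use: tr(b^-2) = tr(b^-1)*tr(b) - tr(1)  (eliminate b^-1) = y^2 - 2
tr(b^-1 a) = tr(a)*tr(b) - tr(a b)  (eliminate b^-1) = x*y - z
tr(b^-2 a) = tr(b^-1 a)*tr(b) - tr(b^-1 a b)  (eliminate b^-1) = x*y^2 - y*z - x
tr(b^-1 a^-1 b^-1) = tr(b^-2)*tr(a) - tr(b^-2 a)  (eliminate a^-1) = y*z - x
apply: tr(a^2) = tr(a)*tr(a) - tr(1)  (reduce the a square) = x^2 - 2
tr(a^2 b) = tr(a)*tr(b a) - tr(b)  (reduce the a square) = x*z - y
apply: tr(a b^-1 a) = tr(a^2)*tr(b) - tr(a^2 b)  (eliminate b^-1) = x^2*y - x*z - y
tr(a b a b) = tr(a b)*tr(a b) - tr(1)  (split on a) = z^2 - 2
tr(a b^-1 a b) = tr(a b a)*tr(b) - tr(a b a b)  (eliminate b^-1) = x*y*z - y^2 - z^2 + 2
apply: tr(b^-1 a b^-1 a) = tr(a b^-1 a)*tr(b) - tr(a b^-1 a b)  (eliminate b^-1) = x^2*y^2 - 2*x*y*z + z^2 - 2
use: tr(b^-1 a^-1 b^-1 a) = tr(b^-1 a b^-1)*tr(a) - tr(b^-1 a b^-1 a)  (eliminate a^-1) = x*y*z - x^2 - z^2 + 2
tr(a^-1 b^-1 a^-1 b^-1) = tr(b^-1 a^-1 b^-1)*tr(a) - tr(b^-1 a^-1 b^-1 a)  (eliminate a^-1) = z^2 - 2
tr(b^-1 a^-1 b^-2 a^-1) = tr(a^-1 b^-1 a^-1 b^-1)*tr(b) - tr(a^-1 b^-1 a^-1)  (eliminate b^-1) = y*z^2 - x*z - y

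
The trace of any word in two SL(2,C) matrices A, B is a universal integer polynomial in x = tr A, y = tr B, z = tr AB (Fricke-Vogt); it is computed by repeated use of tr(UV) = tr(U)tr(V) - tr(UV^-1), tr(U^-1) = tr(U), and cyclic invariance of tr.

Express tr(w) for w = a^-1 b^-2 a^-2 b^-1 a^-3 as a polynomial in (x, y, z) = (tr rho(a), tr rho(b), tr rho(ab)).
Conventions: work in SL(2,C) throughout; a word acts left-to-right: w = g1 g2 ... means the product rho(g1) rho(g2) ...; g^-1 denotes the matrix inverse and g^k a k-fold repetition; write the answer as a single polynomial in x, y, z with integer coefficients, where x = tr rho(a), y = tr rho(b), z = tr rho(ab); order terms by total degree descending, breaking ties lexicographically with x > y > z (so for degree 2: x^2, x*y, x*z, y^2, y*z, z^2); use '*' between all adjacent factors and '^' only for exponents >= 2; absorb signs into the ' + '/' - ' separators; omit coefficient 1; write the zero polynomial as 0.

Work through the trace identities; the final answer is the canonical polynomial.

apply: tr(a^-1) = tr(a) = x
apply: tr(a^-1 b) = tr(b) tr(a) - tr(b a) = x*y - z
tr(a^-1 b^-1) = tr(a^-1) tr(b) - tr(a^-1 b) = z
apply: tr(b^-1 a^-2) = tr(a^-1 b^-1) tr(a) - tr(a^-1 b^-1 a) = x*z - y
apply: tr(a^-2) = tr(a^-1) tr(a) - tr(1) = x^2 - 2
tr(a^-2 b^-2) = tr(b^-1 a^-2) tr(b) - tr(b^-1 a^-2 b) = x*y*z - x^2 - y^2 + 2
apply: tr(a^-2 b^-3) = tr(a^-2 b^-2) tr(b) - tr(a^-2 b^-1) = x*y^2*z - x^2*y - y^3 - x*z + 3*y
apply: tr(b^-2 a^-1) = tr(a^-1 b^-1) tr(b) - tr(a^-1) = y*z - x
use: tr(a^-1 b^-3) = tr(b^-2 a^-1) tr(b) - tr(b^-2 a^-1 b) = y^2*z - x*y - z
use: tr(b^-1 a^-3 b^-2) = tr(a^-2 b^-3) tr(a) - tr(a^-2 b^-3 a) = x^2*y^2*z - x^3*y - x*y^3 - x^2*z - y^2*z + 4*x*y + z
apply: tr(a b a b) = tr(b a) tr(b a) - tr(1) = z^2 - 2
tr(b^-1 a b a) = tr(a b a) tr(b) - tr(a b a b) = x*y*z - y^2 - z^2 + 2
use: tr(a b a^-1 b^-1) = tr(b^-1 a b) tr(a) - tr(b^-1 a b a) = -x*y*z + x^2 + y^2 + z^2 - 2
tr(a^-1 b^-2 a b) = tr(a b a^-1 b^-1) tr(b) - tr(a b a^-1) = -x*y^2*z + x^2*y + y^3 + y*z^2 - 3*y
tr(a^-2 b^-2 a b) = tr(a^-1 b^-2 a b) tr(a) - tr(a^-1 b^-2 a b a) = -x^2*y^2*z + x^3*y + x*y^3 + x*y*z^2 - 4*x*y + z
apply: tr(a^-3 b^-2 a b) = tr(a^-2 b^-2 a b) tr(a) - tr(a^-2 b^-2 a b a) = -x^3*y^2*z + x^4*y + x^2*y^3 + x^2*y*z^2 + x*y^2*z - 5*x^2*y - y^3 - y*z^2 + x*z + 3*y
tr(b^-1 a^-3 b^-2 a) = tr(a^-3 b^-2 a) tr(b) - tr(a^-3 b^-2 a b) = x^3*y^2*z - x^4*y - x^2*y^3 - x^2*y*z^2 + 4*x^2*y + y*z^2 - x*z - y
tr(b^-1 a^-3 b^-2 a^-1) = tr(b^-1 a^-3 b^-2) tr(a) - tr(b^-1 a^-3 b^-2 a) = x^2*y*z^2 - x^3*z - x*y^2*z - y*z^2 + 2*x*z + y
use: tr(a^-1 b^-2 a^-2 b^-1 a^-2) = tr(b^-1 a^-3 b^-2 a^-1) tr(a) - tr(b^-1 a^-3 b^-2) = x^3*y*z^2 - x^4*z - 2*x^2*y^2*z + x^3*y + x*y^3 - x*y*z^2 + 3*x^2*z + y^2*z - 3*x*y - z
use: tr(a^-3) = tr(a^-2) tr(a) - tr(a^-1) = x^3 - 3*x
apply: tr(a^-1 b a^-1) = tr(b a^-1) tr(a) - tr(b) = x^2*y - x*z - y
tr(a^-3 b) = tr(a^-1 b a^-1) tr(a) - tr(a^-1 b) = x^3*y - x^2*z - 2*x*y + z
tr(b^-1 a^-3) = tr(a^-3) tr(b) - tr(a^-3 b) = x^2*z - x*y - z
tr(a^-2 b^-2 a^-1) = tr(b^-1 a^-3) tr(b) - tr(b^-1 a^-3 b) = x^2*y*z - x^3 - x*y^2 - y*z + 3*x
use: tr(a^-1 b^-2 a^-1 b) = tr(b^-1 a^-1 b a^-1) tr(b) - tr(b^-1 a^-1 b a^-1 b) = x*y^2*z - x^2*y - y^3 - y*z^2 + x*z + 3*y
tr(a^-2 b^-2 a^-1 b) = tr(a^-1 b^-2 a^-1 b) tr(a) - tr(a^-1 b^-2 a^-1 b a) = x^2*y^2*z - x^3*y - x*y^3 - x*y*z^2 + x^2*z + 3*x*y - z
apply: tr(a^-1 b^-1 a^-2 b^-2) = tr(a^-2 b^-2 a^-1) tr(b) - tr(a^-2 b^-2 a^-1 b) = x*y*z^2 - x^2*z - y^2*z + z
tr(a^-1 b^-2 a^-2 b^-1 a^-1) = tr(a^-1 b^-1 a^-2 b^-2) tr(a) - tr(a^-1 b^-1 a^-2 b^-2 a) = x^2*y*z^2 - x^3*z - 2*x*y^2*z + x^2*y + y^3 + 2*x*z - 3*y
tr(a^-1 b^-2 a^-2 b^-1 a^-3) = tr(a^-1 b^-2 a^-2 b^-1 a^-2) tr(a) - tr(a^-1 b^-2 a^-2 b^-1 a^-1) = x^4*y*z^2 - x^5*z - 2*x^3*y^2*z + x^4*y + x^2*y^3 - 2*x^2*y*z^2 + 4*x^3*z + 3*x*y^2*z - 4*x^2*y - y^3 - 3*x*z + 3*y

x^4*y*z^2 - x^5*z - 2*x^3*y^2*z + x^4*y + x^2*y^3 - 2*x^2*y*z^2 + 4*x^3*z + 3*x*y^2*z - 4*x^2*y - y^3 - 3*x*z + 3*y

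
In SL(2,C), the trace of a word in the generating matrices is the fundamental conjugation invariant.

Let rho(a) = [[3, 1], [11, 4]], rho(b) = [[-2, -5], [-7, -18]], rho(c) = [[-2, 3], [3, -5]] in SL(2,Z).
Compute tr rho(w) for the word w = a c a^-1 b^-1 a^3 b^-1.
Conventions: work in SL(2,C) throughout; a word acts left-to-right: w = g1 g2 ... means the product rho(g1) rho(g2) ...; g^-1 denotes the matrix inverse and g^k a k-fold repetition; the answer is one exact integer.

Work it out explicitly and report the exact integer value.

rho(a) = [[3, 1], [11, 4]]
... * rho(c) = [[-2, 3], [3, -5]]  ->  [[-3, 4], [-10, 13]]
... * rho(a^-1) = [[4, -1], [-11, 3]]  ->  [[-56, 15], [-183, 49]]
... * rho(b^-1) = [[-18, 5], [7, -2]]  ->  [[1113, -310], [3637, -1013]]
... * rho(a) = [[3, 1], [11, 4]]  ->  [[-71, -127], [-232, -415]]
... * rho(a) = [[3, 1], [11, 4]]  ->  [[-1610, -579], [-5261, -1892]]
... * rho(a) = [[3, 1], [11, 4]]  ->  [[-11199, -3926], [-36595, -12829]]
... * rho(b^-1) = [[-18, 5], [7, -2]]  ->  [[174100, -48143], [568907, -157317]]
tr = 174100 + -157317 = 16783

16783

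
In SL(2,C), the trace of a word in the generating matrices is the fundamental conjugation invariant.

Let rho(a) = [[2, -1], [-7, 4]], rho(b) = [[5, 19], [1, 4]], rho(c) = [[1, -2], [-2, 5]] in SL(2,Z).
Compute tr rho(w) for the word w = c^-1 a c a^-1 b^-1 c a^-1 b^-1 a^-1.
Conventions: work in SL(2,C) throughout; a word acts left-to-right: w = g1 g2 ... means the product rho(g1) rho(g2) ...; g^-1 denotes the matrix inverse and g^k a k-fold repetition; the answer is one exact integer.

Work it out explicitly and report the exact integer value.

rho(c^-1) = [[5, 2], [2, 1]]
... * rho(a) = [[2, -1], [-7, 4]]  ->  [[-4, 3], [-3, 2]]
... * rho(c) = [[1, -2], [-2, 5]]  ->  [[-10, 23], [-7, 16]]
... * rho(a^-1) = [[4, 1], [7, 2]]  ->  [[121, 36], [84, 25]]
... * rho(b^-1) = [[4, -19], [-1, 5]]  ->  [[448, -2119], [311, -1471]]
... * rho(c) = [[1, -2], [-2, 5]]  ->  [[4686, -11491], [3253, -7977]]
... * rho(a^-1) = [[4, 1], [7, 2]]  ->  [[-61693, -18296], [-42827, -12701]]
... * rho(b^-1) = [[4, -19], [-1, 5]]  ->  [[-228476, 1080687], [-158607, 750208]]
... * rho(a^-1) = [[4, 1], [7, 2]]  ->  [[6650905, 1932898], [4617028, 1341809]]
tr = 6650905 + 1341809 = 7992714

7992714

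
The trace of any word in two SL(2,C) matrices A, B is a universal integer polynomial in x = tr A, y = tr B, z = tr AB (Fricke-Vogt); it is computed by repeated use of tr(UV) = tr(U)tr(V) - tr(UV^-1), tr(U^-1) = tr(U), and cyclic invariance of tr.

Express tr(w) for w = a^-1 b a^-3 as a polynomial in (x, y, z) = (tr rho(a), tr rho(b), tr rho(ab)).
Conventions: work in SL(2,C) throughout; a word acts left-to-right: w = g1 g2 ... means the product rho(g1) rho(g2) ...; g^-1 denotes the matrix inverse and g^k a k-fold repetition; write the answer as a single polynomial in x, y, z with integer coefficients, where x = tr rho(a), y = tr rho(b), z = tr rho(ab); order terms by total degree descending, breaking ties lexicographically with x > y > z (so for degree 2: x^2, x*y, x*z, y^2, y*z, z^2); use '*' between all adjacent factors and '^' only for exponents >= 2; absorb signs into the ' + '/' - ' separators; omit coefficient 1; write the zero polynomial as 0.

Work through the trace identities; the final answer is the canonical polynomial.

trace(a^-1 b) = trace(b) * trace(a) - trace(b a)   [inverse elimination on a] = x*y - z
trace(b a^-2) = trace(a^-1 b) * trace(a) - trace(a^-1 b a)   [inverse elimination on a] = x^2*y - x*z - y
trace(a^-3 b) = trace(b a^-2) * trace(a) - trace(b a^-1)   [inverse elimination on a] = x^3*y - x^2*z - 2*x*y + z
trace(a^-1 b a^-3) = trace(a^-3 b) * trace(a) - trace(a^-3 b a)   [inverse elimination on a] = x^4*y - x^3*z - 3*x^2*y + 2*x*z + y

x^4*y - x^3*z - 3*x^2*y + 2*x*z + y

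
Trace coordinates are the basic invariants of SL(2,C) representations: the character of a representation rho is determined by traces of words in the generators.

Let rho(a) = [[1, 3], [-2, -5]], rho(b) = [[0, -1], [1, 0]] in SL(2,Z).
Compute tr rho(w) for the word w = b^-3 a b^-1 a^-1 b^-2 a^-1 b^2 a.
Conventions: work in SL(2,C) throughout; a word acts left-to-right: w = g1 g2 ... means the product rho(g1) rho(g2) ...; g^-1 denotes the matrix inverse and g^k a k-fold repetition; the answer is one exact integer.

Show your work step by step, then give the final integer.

39

rho(b^-1) = [[0, 1], [-1, 0]]
... * rho(b^-1) = [[0, 1], [-1, 0]]  ->  [[-1, 0], [0, -1]]
... * rho(b^-1) = [[0, 1], [-1, 0]]  ->  [[0, -1], [1, 0]]
... * rho(a) = [[1, 3], [-2, -5]]  ->  [[2, 5], [1, 3]]
... * rho(b^-1) = [[0, 1], [-1, 0]]  ->  [[-5, 2], [-3, 1]]
... * rho(a^-1) = [[-5, -3], [2, 1]]  ->  [[29, 17], [17, 10]]
... * rho(b^-1) = [[0, 1], [-1, 0]]  ->  [[-17, 29], [-10, 17]]
... * rho(b^-1) = [[0, 1], [-1, 0]]  ->  [[-29, -17], [-17, -10]]
... * rho(a^-1) = [[-5, -3], [2, 1]]  ->  [[111, 70], [65, 41]]
... * rho(b) = [[0, -1], [1, 0]]  ->  [[70, -111], [41, -65]]
... * rho(b) = [[0, -1], [1, 0]]  ->  [[-111, -70], [-65, -41]]
... * rho(a) = [[1, 3], [-2, -5]]  ->  [[29, 17], [17, 10]]
tr = 29 + 10 = 39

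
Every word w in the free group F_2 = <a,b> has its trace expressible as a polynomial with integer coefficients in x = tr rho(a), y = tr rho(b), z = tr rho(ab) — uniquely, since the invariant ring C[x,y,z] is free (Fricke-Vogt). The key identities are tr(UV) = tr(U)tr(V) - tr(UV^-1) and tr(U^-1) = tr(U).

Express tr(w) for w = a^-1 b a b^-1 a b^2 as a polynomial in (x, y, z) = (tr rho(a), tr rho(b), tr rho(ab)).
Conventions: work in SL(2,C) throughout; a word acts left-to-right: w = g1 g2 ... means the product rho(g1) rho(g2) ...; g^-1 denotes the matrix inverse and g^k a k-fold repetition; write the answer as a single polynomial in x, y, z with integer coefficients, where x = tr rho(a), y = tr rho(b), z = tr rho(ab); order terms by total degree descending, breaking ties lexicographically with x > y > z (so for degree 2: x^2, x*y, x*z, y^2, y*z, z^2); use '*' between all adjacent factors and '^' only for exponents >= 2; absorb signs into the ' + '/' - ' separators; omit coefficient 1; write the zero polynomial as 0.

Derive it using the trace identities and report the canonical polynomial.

and trace(b^2 a) = trace(b) * trace(a b) - trace(a) = y*z - x
trace(b^2) = trace(b) * trace(b) - trace(1) = y^2 - 2
next, trace(b a^2 b) = trace(a) * trace(b^2 a) - trace(b^2) = x*y*z - x^2 - y^2 + 2
trace(b a^2) = trace(a) * trace(b a) - trace(b) = x*z - y
next, trace(b a^2 b^2) = trace(b) * trace(b a^2 b) - trace(b a^2) = x*y^2*z - x^2*y - y^3 - x*z + 3*y
trace(a b a b) = trace(a b) * trace(a b) - trace(1)   [split at repeated a] = z^2 - 2
trace(b^2 a b a) = trace(b) * trace(a b a b) - trace(a b a) = y*z^2 - x*z - y
next, trace(b^2 a b) = trace(b) * trace(b a b) - trace(b a) = y^2*z - x*y - z
next, trace(b a^2 b^2 a) = trace(a) * trace(b^2 a b a) - trace(b^2 a b) = x*y*z^2 - x^2*z - y^2*z + z
and trace(a b^2 a^-1 b a) = trace(b a^2 b^2) * trace(a) - trace(b a^2 b^2 a) = x^2*y^2*z - x^3*y - x*y^3 - x*y*z^2 + y^2*z + 3*x*y - z
trace(b a b a b^2) = trace(b) * trace(b a b a b) - trace(b a b a) = y^2*z^2 - x*y*z - y^2 - z^2 + 2
trace(a b a b a b) = trace(a b a b) * trace(a b) - trace(b a)   [split at repeated a] = z^3 - 3*z
and trace(a b a b a) = trace(a) * trace(b a b a) - trace(b a b) = x*z^2 - y*z - x
trace(b a b a b^2 a) = trace(b) * trace(a b a b a b) - trace(a b a b a) = y*z^3 - x*z^2 - 2*y*z + x
next, trace(a b^2 a^-1 b a b) = trace(b a b a b^2) * trace(a) - trace(b a b a b^2 a) = x*y^2*z^2 - x^2*y*z - y*z^3 - x*y^2 + 2*y*z + x
next, trace(a^-1 b a b^-1 a b^2) = trace(a b^2 a^-1 b a) * trace(b) - trace(a b^2 a^-1 b a b) = x^2*y^3*z - x^3*y^2 - x*y^4 - 2*x*y^2*z^2 + x^2*y*z + y^3*z + y*z^3 + 4*x*y^2 - 3*y*z - x

x^2*y^3*z - x^3*y^2 - x*y^4 - 2*x*y^2*z^2 + x^2*y*z + y^3*z + y*z^3 + 4*x*y^2 - 3*y*z - x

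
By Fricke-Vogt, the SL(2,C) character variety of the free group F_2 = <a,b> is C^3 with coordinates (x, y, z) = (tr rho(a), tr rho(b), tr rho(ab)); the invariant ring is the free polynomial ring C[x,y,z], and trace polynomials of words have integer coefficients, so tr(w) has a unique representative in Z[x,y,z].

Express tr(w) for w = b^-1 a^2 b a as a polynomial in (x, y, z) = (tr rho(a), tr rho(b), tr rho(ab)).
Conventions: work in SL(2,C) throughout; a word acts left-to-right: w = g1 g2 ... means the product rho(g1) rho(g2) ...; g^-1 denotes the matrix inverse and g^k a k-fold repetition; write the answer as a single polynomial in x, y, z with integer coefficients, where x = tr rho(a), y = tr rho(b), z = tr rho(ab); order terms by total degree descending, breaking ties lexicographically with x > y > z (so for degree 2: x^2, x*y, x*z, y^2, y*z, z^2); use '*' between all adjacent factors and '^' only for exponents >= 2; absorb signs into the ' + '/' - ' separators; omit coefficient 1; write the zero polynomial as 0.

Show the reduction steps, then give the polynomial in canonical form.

x^2*y*z - x*y^2 - x*z^2 + x

tr(a b a) = tr(a) * tr(b a) - tr(b)   [square of a] = x*z - y
use: tr(a^2 b a) = tr(a) * tr(a b a) - tr(a b)   [square of a] = x^2*z - x*y - z
tr(b a b a) = tr(a b) * tr(a b) - tr(1)   [split at a repeated a] = z^2 - 2
tr(b a b) = tr(b) * tr(a b) - tr(a)   [square of b] = y*z - x
apply: tr(a^2 b a b) = tr(a) * tr(b a b a) - tr(b a b)   [square of a] = x*z^2 - y*z - x
apply: tr(b^-1 a^2 b a) = tr(a^2 b a) * tr(b) - tr(a^2 b a b)   [inverse elimination on b] = x^2*y*z - x*y^2 - x*z^2 + x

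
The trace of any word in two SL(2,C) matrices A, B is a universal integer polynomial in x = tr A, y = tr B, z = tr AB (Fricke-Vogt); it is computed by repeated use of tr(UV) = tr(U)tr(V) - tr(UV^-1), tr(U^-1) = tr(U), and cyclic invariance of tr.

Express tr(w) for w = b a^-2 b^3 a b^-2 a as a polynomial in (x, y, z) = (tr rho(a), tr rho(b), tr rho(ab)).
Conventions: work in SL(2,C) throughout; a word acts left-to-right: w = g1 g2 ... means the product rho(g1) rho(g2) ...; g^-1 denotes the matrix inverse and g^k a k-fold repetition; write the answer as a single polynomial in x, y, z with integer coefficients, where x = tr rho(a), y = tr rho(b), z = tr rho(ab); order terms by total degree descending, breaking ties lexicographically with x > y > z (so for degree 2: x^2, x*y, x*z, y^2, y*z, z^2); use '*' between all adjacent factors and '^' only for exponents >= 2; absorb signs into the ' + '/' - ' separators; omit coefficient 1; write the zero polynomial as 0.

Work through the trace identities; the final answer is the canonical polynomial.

tr(a^2 b) = tr(a) * tr(b a) - tr(b) = x*z - y
tr(a^2) = tr(a) * tr(a) - tr(1) = x^2 - 2
tr(a^2 b^2) = tr(b) * tr(a^2 b) - tr(a^2) = x*y*z - x^2 - y^2 + 2
tr(a^2 b^3) = tr(b) * tr(a^2 b^2) - tr(a^2 b) = x*y^2*z - x^2*y - y^3 - x*z + 3*y
tr(b^3 a^2 b) = tr(b) * tr(a^2 b^3) - tr(a^2 b^2) = x*y^3*z - x^2*y^2 - y^4 - 2*x*y*z + x^2 + 4*y^2 - 2
reduce: tr(a b a b) = tr(b a) * tr(b a) - tr(1)   [split at repeated b] = z^2 - 2
reduce: tr(b a b^2 a) = tr(b) * tr(a b a b) - tr(a b a) = y*z^2 - x*z - y
so tr(a b^2) = tr(b) * tr(a b) - tr(a) = y*z - x
so tr(b a b^2) = tr(b) * tr(a b^2) - tr(a b) = y^2*z - x*y - z
reduce: tr(a^2 b a b^2) = tr(a) * tr(b a b^2 a) - tr(b a b^2) = x*y*z^2 - x^2*z - y^2*z + z
tr(a^2 b a b) = tr(a) * tr(b a b a) - tr(b a b) = x*z^2 - y*z - x
so tr(b^3 a^2 b a) = tr(b) * tr(a^2 b a b^2) - tr(a^2 b a b) = x*y^2*z^2 - x^2*y*z - y^3*z - x*z^2 + 2*y*z + x
so tr(a^-1 b^3 a^2 b) = tr(b^3 a^2 b) * tr(a) - tr(b^3 a^2 b a) = x^2*y^3*z - x^3*y^2 - x*y^4 - x*y^2*z^2 - x^2*y*z + y^3*z + x^3 + 4*x*y^2 + x*z^2 - 2*y*z - 3*x
tr(a b a^-2 b^3 a) = tr(a^-1 b^3 a^2 b) * tr(a) - tr(a^-1 b^3 a^2 b a) = x^3*y^3*z - x^4*y^2 - x^2*y^4 - x^2*y^2*z^2 - x^3*y*z + x^4 + 5*x^2*y^2 + x^2*z^2 + y^4 - 4*x^2 - 4*y^2 + 2
tr(a b a b^3) = tr(b) * tr(b a b a b) - tr(b a b a) = y^2*z^2 - x*y*z - y^2 - z^2 + 2
tr(b^3 a b a b) = tr(b) * tr(a b a b^3) - tr(a b a b^2) = y^3*z^2 - x*y^2*z - y^3 - 2*y*z^2 + x*z + 3*y
so tr(a b a b a b) = tr(b a) * tr(b a b a) - tr(b^-1 a^-1)   [split at repeated b] = z^3 - 3*z
reduce: tr(a b a b a b^2) = tr(b) * tr(a b a b a b) - tr(a b a b a) = y*z^3 - x*z^2 - 2*y*z + x
tr(b^3 a b a b a) = tr(b) * tr(a b a b a b^2) - tr(a b a b a b) = y^2*z^3 - x*y*z^2 - 2*y^2*z - z^3 + x*y + 3*z
tr(b^3 a b a b a^-1) = tr(b^3 a b a b) * tr(a) - tr(b^3 a b a b a) = x*y^3*z^2 - x^2*y^2*z - y^2*z^3 - x*y^3 - x*y*z^2 + x^2*z + 2*y^2*z + z^3 + 2*x*y - 3*z
reduce: tr(a b a^-2 b^3 a b) = tr(b^3 a b a b a^-1) * tr(a) - tr(b^3 a b a b) = x^2*y^3*z^2 - x^3*y^2*z - x*y^2*z^3 - x^2*y^3 - x^2*y*z^2 - y^3*z^2 + x^3*z + 3*x*y^2*z + x*z^3 + 2*x^2*y + y^3 + 2*y*z^2 - 4*x*z - 3*y
reduce: tr(b^-1 a b a^-2 b^3 a) = tr(a b a^-2 b^3 a) * tr(b) - tr(a b a^-2 b^3 a b) = x^3*y^4*z - x^4*y^3 - x^2*y^5 - 2*x^2*y^3*z^2 + x*y^2*z^3 + x^4*y + 6*x^2*y^3 + 2*x^2*y*z^2 + y^5 + y^3*z^2 - x^3*z - 3*x*y^2*z - x*z^3 - 6*x^2*y - 5*y^3 - 2*y*z^2 + 4*x*z + 5*y
reduce: tr(b a^-2 b^3 a b^-2 a) = tr(b^-1 a b a^-2 b^3 a) * tr(b) - tr(b^-1 a b a^-2 b^3 a b) = x^3*y^5*z - x^4*y^4 - x^2*y^6 - 2*x^2*y^4*z^2 - x^3*y^3*z + x*y^3*z^3 + 2*x^4*y^2 + 7*x^2*y^4 + 3*x^2*y^2*z^2 + y^6 + y^4*z^2 - 3*x*y^3*z - x*y*z^3 - x^4 - 11*x^2*y^2 - x^2*z^2 - 6*y^4 - 2*y^2*z^2 + 4*x*y*z + 4*x^2 + 9*y^2 - 2

x^3*y^5*z - x^4*y^4 - x^2*y^6 - 2*x^2*y^4*z^2 - x^3*y^3*z + x*y^3*z^3 + 2*x^4*y^2 + 7*x^2*y^4 + 3*x^2*y^2*z^2 + y^6 + y^4*z^2 - 3*x*y^3*z - x*y*z^3 - x^4 - 11*x^2*y^2 - x^2*z^2 - 6*y^4 - 2*y^2*z^2 + 4*x*y*z + 4*x^2 + 9*y^2 - 2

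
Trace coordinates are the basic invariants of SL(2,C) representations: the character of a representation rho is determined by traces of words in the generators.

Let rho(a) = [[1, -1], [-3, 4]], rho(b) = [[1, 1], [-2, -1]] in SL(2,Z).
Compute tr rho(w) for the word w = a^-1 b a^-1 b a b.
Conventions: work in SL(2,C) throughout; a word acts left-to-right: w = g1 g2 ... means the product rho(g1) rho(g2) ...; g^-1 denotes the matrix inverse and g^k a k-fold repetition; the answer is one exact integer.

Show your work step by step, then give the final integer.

rho(a^-1) = [[4, 1], [3, 1]]
... * rho(b) = [[1, 1], [-2, -1]]  ->  [[2, 3], [1, 2]]
... * rho(a^-1) = [[4, 1], [3, 1]]  ->  [[17, 5], [10, 3]]
... * rho(b) = [[1, 1], [-2, -1]]  ->  [[7, 12], [4, 7]]
... * rho(a) = [[1, -1], [-3, 4]]  ->  [[-29, 41], [-17, 24]]
... * rho(b) = [[1, 1], [-2, -1]]  ->  [[-111, -70], [-65, -41]]
tr = -111 + -41 = -152

-152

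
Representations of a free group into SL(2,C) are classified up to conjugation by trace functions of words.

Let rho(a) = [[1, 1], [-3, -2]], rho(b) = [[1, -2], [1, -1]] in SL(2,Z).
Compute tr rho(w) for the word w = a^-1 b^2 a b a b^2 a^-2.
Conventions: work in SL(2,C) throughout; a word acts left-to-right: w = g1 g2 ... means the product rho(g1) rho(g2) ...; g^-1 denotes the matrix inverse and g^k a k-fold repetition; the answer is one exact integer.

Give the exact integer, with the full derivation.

-10

rho(a^-1) = [[-2, -1], [3, 1]]
... * rho(b) = [[1, -2], [1, -1]]  ->  [[-3, 5], [4, -7]]
... * rho(b) = [[1, -2], [1, -1]]  ->  [[2, 1], [-3, -1]]
... * rho(a) = [[1, 1], [-3, -2]]  ->  [[-1, 0], [0, -1]]
... * rho(b) = [[1, -2], [1, -1]]  ->  [[-1, 2], [-1, 1]]
... * rho(a) = [[1, 1], [-3, -2]]  ->  [[-7, -5], [-4, -3]]
... * rho(b) = [[1, -2], [1, -1]]  ->  [[-12, 19], [-7, 11]]
... * rho(b) = [[1, -2], [1, -1]]  ->  [[7, 5], [4, 3]]
... * rho(a^-1) = [[-2, -1], [3, 1]]  ->  [[1, -2], [1, -1]]
... * rho(a^-1) = [[-2, -1], [3, 1]]  ->  [[-8, -3], [-5, -2]]
tr = -8 + -2 = -10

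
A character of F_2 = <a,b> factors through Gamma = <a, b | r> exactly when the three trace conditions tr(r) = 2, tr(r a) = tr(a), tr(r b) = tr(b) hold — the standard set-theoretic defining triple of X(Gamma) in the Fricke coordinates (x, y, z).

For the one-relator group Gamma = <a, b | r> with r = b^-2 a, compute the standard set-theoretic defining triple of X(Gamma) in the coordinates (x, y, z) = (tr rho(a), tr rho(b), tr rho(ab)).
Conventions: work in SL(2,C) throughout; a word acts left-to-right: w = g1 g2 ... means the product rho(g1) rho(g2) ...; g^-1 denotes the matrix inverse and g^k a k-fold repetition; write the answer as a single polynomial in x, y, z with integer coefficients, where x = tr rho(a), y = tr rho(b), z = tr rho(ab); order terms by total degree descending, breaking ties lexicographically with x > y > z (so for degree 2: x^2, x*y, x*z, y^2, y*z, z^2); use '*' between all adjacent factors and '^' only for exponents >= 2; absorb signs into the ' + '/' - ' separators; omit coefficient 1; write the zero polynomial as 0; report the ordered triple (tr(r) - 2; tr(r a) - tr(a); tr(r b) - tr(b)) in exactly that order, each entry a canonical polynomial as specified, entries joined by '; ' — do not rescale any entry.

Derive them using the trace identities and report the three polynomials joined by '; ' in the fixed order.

use: tr(b^-1 a) = tr(a)*tr(b) - tr(a b)  (eliminate b^-1) = x*y - z
tr(b^-2 a) = tr(b^-1 a)*tr(b) - tr(b^-1 a b)  (eliminate b^-1) = x*y^2 - y*z - x
tr(a^2) = tr(a)*tr(a) - tr(1) = x^2 - 2
tr(a^2 b) = tr(a)*tr(b a) - tr(b) = x*z - y
use: tr(b^-1 a^2) = tr(a^2)*tr(b) - tr(a^2 b) = x^2*y - x*z - y
tr(b^-2 a^2) = tr(b^-1 a^2)*tr(b) - tr(b^-1 a^2 b) = x^2*y^2 - x*y*z - x^2 - y^2 + 2
assemble the triple (tr(r) - 2; tr(r a) - x; tr(r b) - y)

x*y^2 - y*z - x - 2; x^2*y^2 - x*y*z - x^2 - y^2 - x + 2; x*y - y - z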